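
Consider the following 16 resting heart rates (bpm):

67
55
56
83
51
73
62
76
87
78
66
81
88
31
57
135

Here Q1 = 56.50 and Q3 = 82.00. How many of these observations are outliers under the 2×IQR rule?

1

IQR = 25.50; fences at 56.50 − 51.00 = 5.50 and 82.00 + 51.00 = 133.00.
Outside the cutoffs: 135.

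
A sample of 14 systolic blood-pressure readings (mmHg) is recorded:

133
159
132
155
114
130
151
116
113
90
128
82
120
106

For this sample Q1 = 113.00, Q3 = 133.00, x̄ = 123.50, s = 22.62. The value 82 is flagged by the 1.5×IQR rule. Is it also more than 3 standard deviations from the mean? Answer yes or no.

no

z = (82 − 123.50) / 22.62 = -1.83.
|z| = 1.83 ≤ 3.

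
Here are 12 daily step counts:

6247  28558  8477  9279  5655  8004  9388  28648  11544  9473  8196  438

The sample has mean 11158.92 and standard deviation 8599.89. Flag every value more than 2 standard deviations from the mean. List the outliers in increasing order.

Cutoffs at x̄ ± 2s: 11158.92 ± 2·8599.89 = [-6040.86, 28358.70].
28558: z = 2.02, |z| > 2 → outlier.
28648: z = 2.03, |z| > 2 → outlier.
Every other value lies within [-6040.86, 28358.70].

28558, 28648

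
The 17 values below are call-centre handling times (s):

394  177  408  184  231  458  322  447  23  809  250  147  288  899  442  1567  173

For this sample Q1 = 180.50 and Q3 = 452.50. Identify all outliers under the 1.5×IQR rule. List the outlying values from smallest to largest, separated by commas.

IQR = Q3 − Q1 = 452.50 − 180.50 = 272.00.
Lower fence = Q1 − 1.5·IQR = 180.50 − 408.00 = -227.50.
Upper fence = Q3 + 1.5·IQR = 452.50 + 408.00 = 860.50.
899 > 860.50 → outlier.
1567 > 860.50 → outlier.
All remaining values lie within [-227.50, 860.50].

899, 1567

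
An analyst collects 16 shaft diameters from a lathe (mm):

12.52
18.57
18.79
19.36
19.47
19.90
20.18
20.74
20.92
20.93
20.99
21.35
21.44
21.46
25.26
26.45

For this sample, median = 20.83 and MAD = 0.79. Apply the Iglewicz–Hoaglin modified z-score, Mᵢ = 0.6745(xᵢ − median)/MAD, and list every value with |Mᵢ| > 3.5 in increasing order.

|Mᵢ| > 3.5 ⇔ |xᵢ − 20.83| > 3.5·0.79/0.6745 = 4.10.
So outliers lie outside [16.73, 24.93].
12.52: M = -7.10 → outlier.
25.26: M = 3.78 → outlier.
26.45: M = 4.80 → outlier.

12.52, 25.26, 26.45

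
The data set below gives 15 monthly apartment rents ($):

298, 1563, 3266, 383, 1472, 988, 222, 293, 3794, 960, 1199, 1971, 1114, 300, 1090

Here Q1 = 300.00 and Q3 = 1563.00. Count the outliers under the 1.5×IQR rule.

IQR = 1263.00; fences at 300.00 − 1894.50 = -1594.50 and 1563.00 + 1894.50 = 3457.50.
Outside the cutoffs: 3794.

1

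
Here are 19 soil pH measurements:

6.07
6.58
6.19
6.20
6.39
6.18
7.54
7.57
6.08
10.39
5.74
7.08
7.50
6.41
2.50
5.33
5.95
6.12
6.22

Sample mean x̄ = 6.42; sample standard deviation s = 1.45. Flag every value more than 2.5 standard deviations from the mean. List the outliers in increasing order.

2.50, 10.39

Cutoffs at x̄ ± 2.5s: 6.42 ± 2.5·1.45 = [2.795, 10.045].
2.50: z = -2.70, |z| > 2.5 → outlier.
10.39: z = 2.74, |z| > 2.5 → outlier.
Every other value lies within [2.795, 10.045].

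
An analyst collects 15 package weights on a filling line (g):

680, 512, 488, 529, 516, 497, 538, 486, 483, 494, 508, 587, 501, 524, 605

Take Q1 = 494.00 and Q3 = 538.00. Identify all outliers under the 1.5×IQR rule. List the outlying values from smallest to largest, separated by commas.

605, 680

IQR = Q3 − Q1 = 538.00 − 494.00 = 44.00.
Lower fence = Q1 − 1.5·IQR = 494.00 − 66.00 = 428.00.
Upper fence = Q3 + 1.5·IQR = 538.00 + 66.00 = 604.00.
605 > 604.00 → outlier.
680 > 604.00 → outlier.
All remaining values lie within [428.00, 604.00].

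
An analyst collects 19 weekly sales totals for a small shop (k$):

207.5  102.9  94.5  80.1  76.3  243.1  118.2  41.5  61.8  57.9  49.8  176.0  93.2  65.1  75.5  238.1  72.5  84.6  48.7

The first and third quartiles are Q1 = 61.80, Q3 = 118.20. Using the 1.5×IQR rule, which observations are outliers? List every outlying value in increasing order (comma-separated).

IQR = Q3 − Q1 = 118.20 − 61.80 = 56.40.
Lower fence = Q1 − 1.5·IQR = 61.80 − 84.60 = -22.80.
Upper fence = Q3 + 1.5·IQR = 118.20 + 84.60 = 202.80.
207.5 > 202.80 → outlier.
238.1 > 202.80 → outlier.
243.1 > 202.80 → outlier.
All remaining values lie within [-22.80, 202.80].

207.5, 238.1, 243.1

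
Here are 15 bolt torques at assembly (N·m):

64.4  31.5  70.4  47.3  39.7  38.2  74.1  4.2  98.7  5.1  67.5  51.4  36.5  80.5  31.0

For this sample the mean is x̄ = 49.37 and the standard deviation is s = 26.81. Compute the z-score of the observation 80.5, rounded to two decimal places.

1.16

z = (80.5 − 49.37) / 26.81 = 1.16.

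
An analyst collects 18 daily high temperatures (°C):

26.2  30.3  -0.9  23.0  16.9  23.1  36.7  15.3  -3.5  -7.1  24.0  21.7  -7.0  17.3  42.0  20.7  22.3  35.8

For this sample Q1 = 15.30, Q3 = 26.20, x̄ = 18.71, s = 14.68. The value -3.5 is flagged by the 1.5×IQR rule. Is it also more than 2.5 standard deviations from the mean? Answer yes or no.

z = (-3.5 − 18.71) / 14.68 = -1.51.
|z| = 1.51 ≤ 2.5.

no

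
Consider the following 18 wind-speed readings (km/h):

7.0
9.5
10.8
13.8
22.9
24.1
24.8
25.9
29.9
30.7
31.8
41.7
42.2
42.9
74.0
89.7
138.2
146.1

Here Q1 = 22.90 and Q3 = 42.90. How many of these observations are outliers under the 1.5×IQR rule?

4

IQR = 20.00; fences at 22.90 − 30.00 = -7.10 and 42.90 + 30.00 = 72.90.
Outside the cutoffs: 74.0, 89.7, 138.2, 146.1.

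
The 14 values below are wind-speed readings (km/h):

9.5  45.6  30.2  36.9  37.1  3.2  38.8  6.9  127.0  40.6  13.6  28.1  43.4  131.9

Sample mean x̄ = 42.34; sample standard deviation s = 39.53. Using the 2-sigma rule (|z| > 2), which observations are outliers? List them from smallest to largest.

Cutoffs at x̄ ± 2s: 42.34 ± 2·39.53 = [-36.72, 121.40].
127.0: z = 2.14, |z| > 2 → outlier.
131.9: z = 2.27, |z| > 2 → outlier.
Every other value lies within [-36.72, 121.40].

127.0, 131.9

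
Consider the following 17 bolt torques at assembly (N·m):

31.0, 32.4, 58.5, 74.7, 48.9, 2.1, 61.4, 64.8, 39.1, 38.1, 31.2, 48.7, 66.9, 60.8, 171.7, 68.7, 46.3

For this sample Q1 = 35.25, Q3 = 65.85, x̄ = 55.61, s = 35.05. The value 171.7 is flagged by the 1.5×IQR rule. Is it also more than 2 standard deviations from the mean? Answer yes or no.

z = (171.7 − 55.61) / 35.05 = 3.31.
|z| = 3.31 > 2.

yes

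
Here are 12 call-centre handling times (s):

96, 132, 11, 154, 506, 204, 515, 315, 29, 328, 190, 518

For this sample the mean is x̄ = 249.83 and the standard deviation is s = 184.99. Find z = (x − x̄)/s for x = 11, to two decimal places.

z = (11 − 249.83) / 184.99 = -1.29.

-1.29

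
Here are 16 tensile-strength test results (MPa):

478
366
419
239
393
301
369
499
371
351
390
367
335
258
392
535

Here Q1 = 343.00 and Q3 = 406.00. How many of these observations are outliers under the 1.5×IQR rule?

2

IQR = 63.00; fences at 343.00 − 94.50 = 248.50 and 406.00 + 94.50 = 500.50.
Outside the cutoffs: 239, 535.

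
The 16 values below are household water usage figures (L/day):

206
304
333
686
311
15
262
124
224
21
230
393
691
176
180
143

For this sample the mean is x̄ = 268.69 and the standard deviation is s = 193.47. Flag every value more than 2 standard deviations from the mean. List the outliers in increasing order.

686, 691

Cutoffs at x̄ ± 2s: 268.69 ± 2·193.47 = [-118.25, 655.63].
686: z = 2.16, |z| > 2 → outlier.
691: z = 2.18, |z| > 2 → outlier.
Every other value lies within [-118.25, 655.63].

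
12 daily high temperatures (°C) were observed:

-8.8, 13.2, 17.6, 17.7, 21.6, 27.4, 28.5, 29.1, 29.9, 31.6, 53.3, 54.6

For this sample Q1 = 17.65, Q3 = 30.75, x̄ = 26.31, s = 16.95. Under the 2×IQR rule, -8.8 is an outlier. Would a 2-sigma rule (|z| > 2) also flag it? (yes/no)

z = (-8.8 − 26.31) / 16.95 = -2.07.
|z| = 2.07 > 2.

yes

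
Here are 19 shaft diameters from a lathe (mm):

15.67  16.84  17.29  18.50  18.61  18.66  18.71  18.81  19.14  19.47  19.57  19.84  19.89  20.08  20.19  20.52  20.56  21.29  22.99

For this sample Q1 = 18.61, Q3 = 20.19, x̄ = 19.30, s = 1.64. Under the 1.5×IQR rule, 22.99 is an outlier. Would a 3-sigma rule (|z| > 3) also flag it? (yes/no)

z = (22.99 − 19.30) / 1.64 = 2.25.
|z| = 2.25 ≤ 3.

no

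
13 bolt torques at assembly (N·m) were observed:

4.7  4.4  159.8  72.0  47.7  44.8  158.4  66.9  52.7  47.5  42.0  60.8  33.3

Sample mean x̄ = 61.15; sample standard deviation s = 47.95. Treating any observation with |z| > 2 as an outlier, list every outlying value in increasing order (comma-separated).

158.4, 159.8

Cutoffs at x̄ ± 2s: 61.15 ± 2·47.95 = [-34.75, 157.05].
158.4: z = 2.03, |z| > 2 → outlier.
159.8: z = 2.06, |z| > 2 → outlier.
Every other value lies within [-34.75, 157.05].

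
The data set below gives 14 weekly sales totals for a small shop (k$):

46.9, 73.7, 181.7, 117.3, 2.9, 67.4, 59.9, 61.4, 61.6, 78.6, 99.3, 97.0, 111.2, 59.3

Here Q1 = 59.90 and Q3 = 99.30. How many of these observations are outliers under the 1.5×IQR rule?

IQR = 39.40; fences at 59.90 − 59.10 = 0.80 and 99.30 + 59.10 = 158.40.
Outside the cutoffs: 181.7.

1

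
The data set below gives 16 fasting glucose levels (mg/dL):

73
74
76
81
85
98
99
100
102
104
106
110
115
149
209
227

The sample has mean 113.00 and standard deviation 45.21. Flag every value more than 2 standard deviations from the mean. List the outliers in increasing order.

Cutoffs at x̄ ± 2s: 113.00 ± 2·45.21 = [22.58, 203.42].
209: z = 2.12, |z| > 2 → outlier.
227: z = 2.52, |z| > 2 → outlier.
Every other value lies within [22.58, 203.42].

209, 227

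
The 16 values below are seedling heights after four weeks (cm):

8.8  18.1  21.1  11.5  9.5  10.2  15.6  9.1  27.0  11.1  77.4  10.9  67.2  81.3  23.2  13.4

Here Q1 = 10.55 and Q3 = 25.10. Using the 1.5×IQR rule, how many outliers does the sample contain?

IQR = 14.55; fences at 10.55 − 21.825 = -11.275 and 25.10 + 21.825 = 46.925.
Outside the cutoffs: 67.2, 77.4, 81.3.

3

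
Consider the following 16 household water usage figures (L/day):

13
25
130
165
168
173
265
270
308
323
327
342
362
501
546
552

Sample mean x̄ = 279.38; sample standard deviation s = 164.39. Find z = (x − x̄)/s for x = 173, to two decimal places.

z = (173 − 279.38) / 164.39 = -0.65.

-0.65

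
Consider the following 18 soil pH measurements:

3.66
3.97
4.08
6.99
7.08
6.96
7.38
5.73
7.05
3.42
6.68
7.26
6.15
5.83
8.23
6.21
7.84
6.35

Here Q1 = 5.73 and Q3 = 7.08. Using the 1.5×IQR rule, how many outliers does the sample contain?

IQR = 1.35; fences at 5.73 − 2.025 = 3.705 and 7.08 + 2.025 = 9.105.
Outside the cutoffs: 3.42, 3.66.

2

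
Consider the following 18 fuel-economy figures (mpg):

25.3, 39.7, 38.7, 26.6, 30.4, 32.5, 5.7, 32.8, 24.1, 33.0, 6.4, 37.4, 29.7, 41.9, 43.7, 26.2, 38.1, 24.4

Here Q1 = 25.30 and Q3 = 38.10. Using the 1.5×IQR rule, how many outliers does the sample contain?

1

IQR = 12.80; fences at 25.30 − 19.20 = 6.10 and 38.10 + 19.20 = 57.30.
Outside the cutoffs: 5.7.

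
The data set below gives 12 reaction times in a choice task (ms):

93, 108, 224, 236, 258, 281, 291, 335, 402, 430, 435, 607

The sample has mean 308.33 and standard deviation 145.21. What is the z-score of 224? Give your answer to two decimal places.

-0.58

z = (224 − 308.33) / 145.21 = -0.58.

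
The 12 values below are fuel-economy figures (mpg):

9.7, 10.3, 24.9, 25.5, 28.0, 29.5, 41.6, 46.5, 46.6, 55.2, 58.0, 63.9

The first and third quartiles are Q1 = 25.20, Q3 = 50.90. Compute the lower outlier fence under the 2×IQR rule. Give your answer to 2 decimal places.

IQR = Q3 − Q1 = 50.90 − 25.20 = 25.70.
Lower fence = Q1 − 2·IQR = 25.20 − 51.40 = -26.20.
Upper fence = Q3 + 2·IQR = 50.90 + 51.40 = 102.30.

-26.20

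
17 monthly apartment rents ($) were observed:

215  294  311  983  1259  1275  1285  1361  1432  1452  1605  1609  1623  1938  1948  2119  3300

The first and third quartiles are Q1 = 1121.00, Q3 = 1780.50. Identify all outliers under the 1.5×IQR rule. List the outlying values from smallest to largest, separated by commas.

IQR = Q3 − Q1 = 1780.50 − 1121.00 = 659.50.
Lower fence = Q1 − 1.5·IQR = 1121.00 − 989.25 = 131.75.
Upper fence = Q3 + 1.5·IQR = 1780.50 + 989.25 = 2769.75.
3300 > 2769.75 → outlier.
All remaining values lie within [131.75, 2769.75].

3300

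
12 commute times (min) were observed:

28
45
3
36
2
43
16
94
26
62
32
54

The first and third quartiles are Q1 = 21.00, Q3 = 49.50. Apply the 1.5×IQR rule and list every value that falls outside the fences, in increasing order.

94

IQR = Q3 − Q1 = 49.50 − 21.00 = 28.50.
Lower fence = Q1 − 1.5·IQR = 21.00 − 42.75 = -21.75.
Upper fence = Q3 + 1.5·IQR = 49.50 + 42.75 = 92.25.
94 > 92.25 → outlier.
All remaining values lie within [-21.75, 92.25].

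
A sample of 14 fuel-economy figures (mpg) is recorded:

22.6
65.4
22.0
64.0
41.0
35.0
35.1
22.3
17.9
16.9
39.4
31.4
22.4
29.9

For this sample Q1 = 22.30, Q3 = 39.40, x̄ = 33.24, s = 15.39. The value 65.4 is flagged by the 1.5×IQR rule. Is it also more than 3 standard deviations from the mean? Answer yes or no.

z = (65.4 − 33.24) / 15.39 = 2.09.
|z| = 2.09 ≤ 3.

no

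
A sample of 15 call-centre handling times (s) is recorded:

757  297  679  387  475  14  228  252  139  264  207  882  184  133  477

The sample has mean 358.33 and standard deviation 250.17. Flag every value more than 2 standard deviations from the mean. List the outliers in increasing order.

882

Cutoffs at x̄ ± 2s: 358.33 ± 2·250.17 = [-142.01, 858.67].
882: z = 2.09, |z| > 2 → outlier.
Every other value lies within [-142.01, 858.67].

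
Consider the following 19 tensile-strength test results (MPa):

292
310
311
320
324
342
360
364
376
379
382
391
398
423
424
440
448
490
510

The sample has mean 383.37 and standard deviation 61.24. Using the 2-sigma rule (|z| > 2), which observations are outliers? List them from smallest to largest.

Cutoffs at x̄ ± 2s: 383.37 ± 2·61.24 = [260.89, 505.85].
510: z = 2.07, |z| > 2 → outlier.
Every other value lies within [260.89, 505.85].

510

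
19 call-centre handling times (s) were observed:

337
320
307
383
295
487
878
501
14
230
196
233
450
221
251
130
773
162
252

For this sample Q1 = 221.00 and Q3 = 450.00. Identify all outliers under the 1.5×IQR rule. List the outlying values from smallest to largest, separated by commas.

IQR = Q3 − Q1 = 450.00 − 221.00 = 229.00.
Lower fence = Q1 − 1.5·IQR = 221.00 − 343.50 = -122.50.
Upper fence = Q3 + 1.5·IQR = 450.00 + 343.50 = 793.50.
878 > 793.50 → outlier.
All remaining values lie within [-122.50, 793.50].

878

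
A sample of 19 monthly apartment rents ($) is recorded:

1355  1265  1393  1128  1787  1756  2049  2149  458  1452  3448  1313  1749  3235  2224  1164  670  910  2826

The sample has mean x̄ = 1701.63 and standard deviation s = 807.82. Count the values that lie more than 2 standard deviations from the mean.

Cutoffs: x̄ ± 2s = [85.99, 3317.27].
Outside the cutoffs: 3448.

1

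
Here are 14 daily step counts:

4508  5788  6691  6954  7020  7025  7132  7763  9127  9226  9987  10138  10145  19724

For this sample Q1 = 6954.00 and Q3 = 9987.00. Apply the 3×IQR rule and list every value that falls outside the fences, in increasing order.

19724

IQR = Q3 − Q1 = 9987.00 − 6954.00 = 3033.00.
Lower fence = Q1 − 3·IQR = 6954.00 − 9099.00 = -2145.00.
Upper fence = Q3 + 3·IQR = 9987.00 + 9099.00 = 19086.00.
19724 > 19086.00 → outlier.
All remaining values lie within [-2145.00, 19086.00].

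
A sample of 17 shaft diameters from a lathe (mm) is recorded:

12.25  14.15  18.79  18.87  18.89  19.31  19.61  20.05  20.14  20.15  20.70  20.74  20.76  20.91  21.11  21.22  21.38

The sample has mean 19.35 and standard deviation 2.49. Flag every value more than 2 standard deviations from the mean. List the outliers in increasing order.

Cutoffs at x̄ ± 2s: 19.35 ± 2·2.49 = [14.37, 24.33].
12.25: z = -2.85, |z| > 2 → outlier.
14.15: z = -2.09, |z| > 2 → outlier.
Every other value lies within [14.37, 24.33].

12.25, 14.15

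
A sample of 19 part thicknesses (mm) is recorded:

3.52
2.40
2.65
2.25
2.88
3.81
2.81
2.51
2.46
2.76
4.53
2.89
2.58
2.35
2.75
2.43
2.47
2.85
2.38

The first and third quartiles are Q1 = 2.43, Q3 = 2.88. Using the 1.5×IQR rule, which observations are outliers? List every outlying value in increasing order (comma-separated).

3.81, 4.53

IQR = Q3 − Q1 = 2.88 − 2.43 = 0.45.
Lower fence = Q1 − 1.5·IQR = 2.43 − 0.675 = 1.755.
Upper fence = Q3 + 1.5·IQR = 2.88 + 0.675 = 3.555.
3.81 > 3.555 → outlier.
4.53 > 3.555 → outlier.
All remaining values lie within [1.755, 3.555].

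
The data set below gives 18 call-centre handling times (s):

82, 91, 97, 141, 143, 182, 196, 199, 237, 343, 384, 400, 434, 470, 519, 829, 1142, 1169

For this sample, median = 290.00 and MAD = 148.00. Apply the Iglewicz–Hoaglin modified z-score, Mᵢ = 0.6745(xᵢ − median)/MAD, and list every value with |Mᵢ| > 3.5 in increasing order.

1142, 1169

|Mᵢ| > 3.5 ⇔ |xᵢ − 290.00| > 3.5·148.00/0.6745 = 767.98.
So outliers lie outside [-477.98, 1057.98].
1142: M = 3.88 → outlier.
1169: M = 4.01 → outlier.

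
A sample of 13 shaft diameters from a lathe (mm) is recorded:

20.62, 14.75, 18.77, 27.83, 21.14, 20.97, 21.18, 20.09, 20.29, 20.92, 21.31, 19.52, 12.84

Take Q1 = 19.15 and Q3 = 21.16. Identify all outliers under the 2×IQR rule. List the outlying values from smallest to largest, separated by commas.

12.84, 14.75, 27.83

IQR = Q3 − Q1 = 21.16 − 19.15 = 2.01.
Lower fence = Q1 − 2·IQR = 19.15 − 4.02 = 15.13.
Upper fence = Q3 + 2·IQR = 21.16 + 4.02 = 25.18.
12.84 < 15.13 → outlier.
14.75 < 15.13 → outlier.
27.83 > 25.18 → outlier.
All remaining values lie within [15.13, 25.18].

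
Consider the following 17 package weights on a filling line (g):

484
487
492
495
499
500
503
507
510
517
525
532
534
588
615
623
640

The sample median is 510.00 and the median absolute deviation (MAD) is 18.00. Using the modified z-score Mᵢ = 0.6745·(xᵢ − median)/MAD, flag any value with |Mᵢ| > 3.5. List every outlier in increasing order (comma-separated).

615, 623, 640

|Mᵢ| > 3.5 ⇔ |xᵢ − 510.00| > 3.5·18.00/0.6745 = 93.40.
So outliers lie outside [416.60, 603.40].
615: M = 3.93 → outlier.
623: M = 4.23 → outlier.
640: M = 4.87 → outlier.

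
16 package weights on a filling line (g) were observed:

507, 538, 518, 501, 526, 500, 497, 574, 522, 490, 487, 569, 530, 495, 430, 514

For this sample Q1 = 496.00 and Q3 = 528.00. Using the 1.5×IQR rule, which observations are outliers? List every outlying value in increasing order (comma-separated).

IQR = Q3 − Q1 = 528.00 − 496.00 = 32.00.
Lower fence = Q1 − 1.5·IQR = 496.00 − 48.00 = 448.00.
Upper fence = Q3 + 1.5·IQR = 528.00 + 48.00 = 576.00.
430 < 448.00 → outlier.
All remaining values lie within [448.00, 576.00].

430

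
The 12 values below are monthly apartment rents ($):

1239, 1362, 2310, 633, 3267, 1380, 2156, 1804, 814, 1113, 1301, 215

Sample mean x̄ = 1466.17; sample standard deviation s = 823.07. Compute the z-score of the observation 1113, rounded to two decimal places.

-0.43

z = (1113 − 1466.17) / 823.07 = -0.43.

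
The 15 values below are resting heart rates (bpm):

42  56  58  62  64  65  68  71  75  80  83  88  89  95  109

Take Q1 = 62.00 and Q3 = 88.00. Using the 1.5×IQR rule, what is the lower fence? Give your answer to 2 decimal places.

IQR = Q3 − Q1 = 88.00 − 62.00 = 26.00.
Lower fence = Q1 − 1.5·IQR = 62.00 − 39.00 = 23.00.
Upper fence = Q3 + 1.5·IQR = 88.00 + 39.00 = 127.00.

23.00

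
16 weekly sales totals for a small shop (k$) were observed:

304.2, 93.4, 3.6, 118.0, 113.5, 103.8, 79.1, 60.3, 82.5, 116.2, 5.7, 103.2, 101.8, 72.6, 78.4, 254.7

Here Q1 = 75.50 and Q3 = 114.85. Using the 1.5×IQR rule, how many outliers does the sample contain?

IQR = 39.35; fences at 75.50 − 59.025 = 16.475 and 114.85 + 59.025 = 173.875.
Outside the cutoffs: 3.6, 5.7, 254.7, 304.2.

4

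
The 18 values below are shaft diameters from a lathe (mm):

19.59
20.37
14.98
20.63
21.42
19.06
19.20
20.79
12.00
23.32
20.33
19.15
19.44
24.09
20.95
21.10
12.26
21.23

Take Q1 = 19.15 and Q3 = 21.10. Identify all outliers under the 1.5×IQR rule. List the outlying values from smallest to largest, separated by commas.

12.00, 12.26, 14.98, 24.09

IQR = Q3 − Q1 = 21.10 − 19.15 = 1.95.
Lower fence = Q1 − 1.5·IQR = 19.15 − 2.925 = 16.225.
Upper fence = Q3 + 1.5·IQR = 21.10 + 2.925 = 24.025.
12.00 < 16.225 → outlier.
12.26 < 16.225 → outlier.
14.98 < 16.225 → outlier.
24.09 > 24.025 → outlier.
All remaining values lie within [16.225, 24.025].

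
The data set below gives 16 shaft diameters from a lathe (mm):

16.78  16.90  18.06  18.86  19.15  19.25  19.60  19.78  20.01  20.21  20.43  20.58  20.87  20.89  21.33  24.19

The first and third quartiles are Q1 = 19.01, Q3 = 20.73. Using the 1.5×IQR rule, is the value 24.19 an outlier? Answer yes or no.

yes

IQR = Q3 − Q1 = 20.73 − 19.01 = 1.72.
Lower fence = Q1 − 1.5·IQR = 19.01 − 2.58 = 16.43.
Upper fence = Q3 + 1.5·IQR = 20.73 + 2.58 = 23.31.
24.19 lies above the upper fence.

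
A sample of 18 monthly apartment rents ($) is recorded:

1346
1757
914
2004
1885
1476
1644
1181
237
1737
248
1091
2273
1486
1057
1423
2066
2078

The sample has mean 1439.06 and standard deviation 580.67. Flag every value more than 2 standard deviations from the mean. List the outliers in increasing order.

237, 248

Cutoffs at x̄ ± 2s: 1439.06 ± 2·580.67 = [277.72, 2600.40].
237: z = -2.07, |z| > 2 → outlier.
248: z = -2.05, |z| > 2 → outlier.
Every other value lies within [277.72, 2600.40].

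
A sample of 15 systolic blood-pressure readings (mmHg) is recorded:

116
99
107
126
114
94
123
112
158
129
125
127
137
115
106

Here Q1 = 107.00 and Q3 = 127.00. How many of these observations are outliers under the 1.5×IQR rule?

IQR = 20.00; fences at 107.00 − 30.00 = 77.00 and 127.00 + 30.00 = 157.00.
Outside the cutoffs: 158.

1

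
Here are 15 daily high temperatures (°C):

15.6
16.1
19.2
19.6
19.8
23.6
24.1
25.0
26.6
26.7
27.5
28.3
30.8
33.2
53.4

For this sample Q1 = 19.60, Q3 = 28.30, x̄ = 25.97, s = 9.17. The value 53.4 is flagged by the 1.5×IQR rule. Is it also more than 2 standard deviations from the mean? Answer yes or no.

yes

z = (53.4 − 25.97) / 9.17 = 2.99.
|z| = 2.99 > 2.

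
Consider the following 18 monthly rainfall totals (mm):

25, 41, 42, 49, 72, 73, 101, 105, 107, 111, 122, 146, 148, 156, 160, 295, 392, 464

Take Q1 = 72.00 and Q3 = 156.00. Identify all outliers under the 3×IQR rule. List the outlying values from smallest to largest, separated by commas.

IQR = Q3 − Q1 = 156.00 − 72.00 = 84.00.
Lower fence = Q1 − 3·IQR = 72.00 − 252.00 = -180.00.
Upper fence = Q3 + 3·IQR = 156.00 + 252.00 = 408.00.
464 > 408.00 → outlier.
All remaining values lie within [-180.00, 408.00].

464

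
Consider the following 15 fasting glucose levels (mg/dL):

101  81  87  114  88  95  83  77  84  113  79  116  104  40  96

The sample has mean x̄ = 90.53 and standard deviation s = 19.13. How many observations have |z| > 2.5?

Cutoffs: x̄ ± 2.5s = [42.705, 138.355].
Outside the cutoffs: 40.

1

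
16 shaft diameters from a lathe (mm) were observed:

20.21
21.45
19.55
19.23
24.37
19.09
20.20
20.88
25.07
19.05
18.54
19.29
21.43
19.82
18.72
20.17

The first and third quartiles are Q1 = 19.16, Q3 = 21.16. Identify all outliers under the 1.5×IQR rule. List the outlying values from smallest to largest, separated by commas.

24.37, 25.07

IQR = Q3 − Q1 = 21.16 − 19.16 = 2.00.
Lower fence = Q1 − 1.5·IQR = 19.16 − 3.00 = 16.16.
Upper fence = Q3 + 1.5·IQR = 21.16 + 3.00 = 24.16.
24.37 > 24.16 → outlier.
25.07 > 24.16 → outlier.
All remaining values lie within [16.16, 24.16].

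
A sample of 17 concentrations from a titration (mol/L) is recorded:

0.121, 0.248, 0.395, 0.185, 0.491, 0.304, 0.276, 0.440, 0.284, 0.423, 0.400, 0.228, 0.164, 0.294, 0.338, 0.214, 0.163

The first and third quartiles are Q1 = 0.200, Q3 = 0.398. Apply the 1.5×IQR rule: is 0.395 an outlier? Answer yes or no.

no

IQR = Q3 − Q1 = 0.398 − 0.200 = 0.198.
Lower fence = Q1 − 1.5·IQR = 0.200 − 0.297 = -0.097.
Upper fence = Q3 + 1.5·IQR = 0.398 + 0.297 = 0.695.
0.395 lies within [-0.097, 0.695].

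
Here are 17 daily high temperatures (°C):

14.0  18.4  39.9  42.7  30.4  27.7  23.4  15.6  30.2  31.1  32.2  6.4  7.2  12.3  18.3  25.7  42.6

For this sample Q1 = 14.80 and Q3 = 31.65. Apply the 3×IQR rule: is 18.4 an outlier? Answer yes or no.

IQR = Q3 − Q1 = 31.65 − 14.80 = 16.85.
Lower fence = Q1 − 3·IQR = 14.80 − 50.55 = -35.75.
Upper fence = Q3 + 3·IQR = 31.65 + 50.55 = 82.20.
18.4 lies within [-35.75, 82.20].

no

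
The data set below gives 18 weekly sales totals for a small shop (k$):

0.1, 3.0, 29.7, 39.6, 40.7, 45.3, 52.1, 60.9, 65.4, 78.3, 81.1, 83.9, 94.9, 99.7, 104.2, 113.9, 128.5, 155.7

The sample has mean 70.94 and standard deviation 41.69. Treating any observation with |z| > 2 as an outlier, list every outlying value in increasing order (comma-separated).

Cutoffs at x̄ ± 2s: 70.94 ± 2·41.69 = [-12.44, 154.32].
155.7: z = 2.03, |z| > 2 → outlier.
Every other value lies within [-12.44, 154.32].

155.7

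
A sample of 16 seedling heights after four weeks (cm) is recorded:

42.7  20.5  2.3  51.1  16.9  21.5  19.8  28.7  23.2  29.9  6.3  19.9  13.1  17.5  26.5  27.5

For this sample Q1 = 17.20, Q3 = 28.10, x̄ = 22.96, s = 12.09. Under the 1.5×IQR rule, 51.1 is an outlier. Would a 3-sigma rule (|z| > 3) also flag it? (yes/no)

no

z = (51.1 − 22.96) / 12.09 = 2.33.
|z| = 2.33 ≤ 3.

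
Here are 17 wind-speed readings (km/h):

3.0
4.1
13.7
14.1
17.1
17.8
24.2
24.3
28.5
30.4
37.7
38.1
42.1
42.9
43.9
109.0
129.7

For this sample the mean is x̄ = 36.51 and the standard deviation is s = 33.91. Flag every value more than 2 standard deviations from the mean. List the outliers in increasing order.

109.0, 129.7

Cutoffs at x̄ ± 2s: 36.51 ± 2·33.91 = [-31.31, 104.33].
109.0: z = 2.14, |z| > 2 → outlier.
129.7: z = 2.75, |z| > 2 → outlier.
Every other value lies within [-31.31, 104.33].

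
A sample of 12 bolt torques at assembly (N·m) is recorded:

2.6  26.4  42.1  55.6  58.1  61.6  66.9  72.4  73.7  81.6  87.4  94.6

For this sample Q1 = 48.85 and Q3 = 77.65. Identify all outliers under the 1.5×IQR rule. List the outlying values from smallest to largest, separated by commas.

2.6

IQR = Q3 − Q1 = 77.65 − 48.85 = 28.80.
Lower fence = Q1 − 1.5·IQR = 48.85 − 43.20 = 5.65.
Upper fence = Q3 + 1.5·IQR = 77.65 + 43.20 = 120.85.
2.6 < 5.65 → outlier.
All remaining values lie within [5.65, 120.85].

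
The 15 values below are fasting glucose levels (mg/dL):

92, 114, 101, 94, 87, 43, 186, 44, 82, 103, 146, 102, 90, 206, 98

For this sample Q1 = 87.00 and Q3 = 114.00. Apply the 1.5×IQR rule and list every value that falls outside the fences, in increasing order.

IQR = Q3 − Q1 = 114.00 − 87.00 = 27.00.
Lower fence = Q1 − 1.5·IQR = 87.00 − 40.50 = 46.50.
Upper fence = Q3 + 1.5·IQR = 114.00 + 40.50 = 154.50.
43 < 46.50 → outlier.
44 < 46.50 → outlier.
186 > 154.50 → outlier.
206 > 154.50 → outlier.
All remaining values lie within [46.50, 154.50].

43, 44, 186, 206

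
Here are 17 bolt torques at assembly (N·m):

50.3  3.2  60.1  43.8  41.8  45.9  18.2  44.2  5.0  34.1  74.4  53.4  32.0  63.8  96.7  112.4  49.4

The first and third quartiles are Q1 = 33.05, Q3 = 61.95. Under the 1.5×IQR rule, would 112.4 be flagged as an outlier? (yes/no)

yes

IQR = Q3 − Q1 = 61.95 − 33.05 = 28.90.
Lower fence = Q1 − 1.5·IQR = 33.05 − 43.35 = -10.30.
Upper fence = Q3 + 1.5·IQR = 61.95 + 43.35 = 105.30.
112.4 lies above the upper fence.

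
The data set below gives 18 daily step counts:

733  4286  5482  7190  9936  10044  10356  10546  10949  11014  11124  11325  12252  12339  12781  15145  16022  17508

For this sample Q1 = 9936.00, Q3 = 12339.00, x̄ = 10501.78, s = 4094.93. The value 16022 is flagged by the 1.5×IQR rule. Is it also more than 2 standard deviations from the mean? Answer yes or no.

no

z = (16022 − 10501.78) / 4094.93 = 1.35.
|z| = 1.35 ≤ 2.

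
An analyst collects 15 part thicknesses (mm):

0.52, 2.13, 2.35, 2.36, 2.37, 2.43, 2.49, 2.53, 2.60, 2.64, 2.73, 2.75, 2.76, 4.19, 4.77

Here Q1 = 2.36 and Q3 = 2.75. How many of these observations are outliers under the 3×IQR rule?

3

IQR = 0.39; fences at 2.36 − 1.17 = 1.19 and 2.75 + 1.17 = 3.92.
Outside the cutoffs: 0.52, 4.19, 4.77.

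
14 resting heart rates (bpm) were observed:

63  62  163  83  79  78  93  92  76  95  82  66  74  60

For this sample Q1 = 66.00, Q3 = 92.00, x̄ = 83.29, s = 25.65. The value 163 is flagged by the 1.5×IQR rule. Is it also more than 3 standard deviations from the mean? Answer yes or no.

yes

z = (163 − 83.29) / 25.65 = 3.11.
|z| = 3.11 > 3.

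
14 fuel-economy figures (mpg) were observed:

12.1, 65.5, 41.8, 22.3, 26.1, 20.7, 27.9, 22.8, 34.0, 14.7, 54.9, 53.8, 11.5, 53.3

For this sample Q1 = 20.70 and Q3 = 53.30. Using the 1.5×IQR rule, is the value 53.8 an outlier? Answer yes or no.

no

IQR = Q3 − Q1 = 53.30 − 20.70 = 32.60.
Lower fence = Q1 − 1.5·IQR = 20.70 − 48.90 = -28.20.
Upper fence = Q3 + 1.5·IQR = 53.30 + 48.90 = 102.20.
53.8 lies within [-28.20, 102.20].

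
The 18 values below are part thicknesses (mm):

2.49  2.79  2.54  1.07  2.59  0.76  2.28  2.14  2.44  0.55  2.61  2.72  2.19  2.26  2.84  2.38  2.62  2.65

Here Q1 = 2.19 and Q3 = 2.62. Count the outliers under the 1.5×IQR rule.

IQR = 0.43; fences at 2.19 − 0.645 = 1.545 and 2.62 + 0.645 = 3.265.
Outside the cutoffs: 0.55, 0.76, 1.07.

3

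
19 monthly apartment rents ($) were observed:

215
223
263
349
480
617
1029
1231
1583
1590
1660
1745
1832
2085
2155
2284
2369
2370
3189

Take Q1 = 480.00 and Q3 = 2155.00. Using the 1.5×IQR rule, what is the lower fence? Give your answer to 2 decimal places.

IQR = Q3 − Q1 = 2155.00 − 480.00 = 1675.00.
Lower fence = Q1 − 1.5·IQR = 480.00 − 2512.50 = -2032.50.
Upper fence = Q3 + 1.5·IQR = 2155.00 + 2512.50 = 4667.50.

-2032.50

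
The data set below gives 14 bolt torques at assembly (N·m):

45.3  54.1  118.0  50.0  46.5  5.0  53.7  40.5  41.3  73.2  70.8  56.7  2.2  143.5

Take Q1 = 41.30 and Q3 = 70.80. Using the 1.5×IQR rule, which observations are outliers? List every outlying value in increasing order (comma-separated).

118.0, 143.5

IQR = Q3 − Q1 = 70.80 − 41.30 = 29.50.
Lower fence = Q1 − 1.5·IQR = 41.30 − 44.25 = -2.95.
Upper fence = Q3 + 1.5·IQR = 70.80 + 44.25 = 115.05.
118.0 > 115.05 → outlier.
143.5 > 115.05 → outlier.
All remaining values lie within [-2.95, 115.05].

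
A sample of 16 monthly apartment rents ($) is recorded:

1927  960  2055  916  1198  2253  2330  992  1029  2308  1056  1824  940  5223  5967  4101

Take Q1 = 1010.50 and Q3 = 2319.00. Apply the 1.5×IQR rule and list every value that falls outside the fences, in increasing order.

IQR = Q3 − Q1 = 2319.00 − 1010.50 = 1308.50.
Lower fence = Q1 − 1.5·IQR = 1010.50 − 1962.75 = -952.25.
Upper fence = Q3 + 1.5·IQR = 2319.00 + 1962.75 = 4281.75.
5223 > 4281.75 → outlier.
5967 > 4281.75 → outlier.
All remaining values lie within [-952.25, 4281.75].

5223, 5967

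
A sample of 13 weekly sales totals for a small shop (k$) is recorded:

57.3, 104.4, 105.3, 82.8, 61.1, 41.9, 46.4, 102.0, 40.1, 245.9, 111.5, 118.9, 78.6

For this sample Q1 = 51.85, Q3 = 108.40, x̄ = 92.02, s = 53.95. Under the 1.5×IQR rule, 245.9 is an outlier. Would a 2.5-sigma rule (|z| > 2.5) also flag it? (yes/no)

z = (245.9 − 92.02) / 53.95 = 2.85.
|z| = 2.85 > 2.5.

yes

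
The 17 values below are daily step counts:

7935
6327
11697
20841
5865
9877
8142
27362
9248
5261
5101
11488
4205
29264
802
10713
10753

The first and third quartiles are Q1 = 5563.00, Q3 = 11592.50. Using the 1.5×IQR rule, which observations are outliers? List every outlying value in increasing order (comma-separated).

20841, 27362, 29264

IQR = Q3 − Q1 = 11592.50 − 5563.00 = 6029.50.
Lower fence = Q1 − 1.5·IQR = 5563.00 − 9044.25 = -3481.25.
Upper fence = Q3 + 1.5·IQR = 11592.50 + 9044.25 = 20636.75.
20841 > 20636.75 → outlier.
27362 > 20636.75 → outlier.
29264 > 20636.75 → outlier.
All remaining values lie within [-3481.25, 20636.75].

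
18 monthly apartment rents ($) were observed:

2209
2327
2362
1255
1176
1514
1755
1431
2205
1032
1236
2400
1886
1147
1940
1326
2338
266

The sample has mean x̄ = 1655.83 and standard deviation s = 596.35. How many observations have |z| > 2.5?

Cutoffs: x̄ ± 2.5s = [164.955, 3146.705].
Every value lies within the cutoffs.

0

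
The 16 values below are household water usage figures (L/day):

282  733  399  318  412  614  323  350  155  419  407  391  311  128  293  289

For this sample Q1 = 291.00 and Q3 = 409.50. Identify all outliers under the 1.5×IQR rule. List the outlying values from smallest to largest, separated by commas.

IQR = Q3 − Q1 = 409.50 − 291.00 = 118.50.
Lower fence = Q1 − 1.5·IQR = 291.00 − 177.75 = 113.25.
Upper fence = Q3 + 1.5·IQR = 409.50 + 177.75 = 587.25.
614 > 587.25 → outlier.
733 > 587.25 → outlier.
All remaining values lie within [113.25, 587.25].

614, 733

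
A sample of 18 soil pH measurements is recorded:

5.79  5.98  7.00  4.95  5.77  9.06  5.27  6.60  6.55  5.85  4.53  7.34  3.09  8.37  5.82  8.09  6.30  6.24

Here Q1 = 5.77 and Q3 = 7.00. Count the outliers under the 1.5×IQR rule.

IQR = 1.23; fences at 5.77 − 1.845 = 3.925 and 7.00 + 1.845 = 8.845.
Outside the cutoffs: 3.09, 9.06.

2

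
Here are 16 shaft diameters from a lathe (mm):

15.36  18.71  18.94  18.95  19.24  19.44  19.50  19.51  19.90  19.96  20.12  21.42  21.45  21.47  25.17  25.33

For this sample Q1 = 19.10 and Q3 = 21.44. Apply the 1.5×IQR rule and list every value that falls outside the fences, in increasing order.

IQR = Q3 − Q1 = 21.44 − 19.10 = 2.34.
Lower fence = Q1 − 1.5·IQR = 19.10 − 3.51 = 15.59.
Upper fence = Q3 + 1.5·IQR = 21.44 + 3.51 = 24.95.
15.36 < 15.59 → outlier.
25.17 > 24.95 → outlier.
25.33 > 24.95 → outlier.
All remaining values lie within [15.59, 24.95].

15.36, 25.17, 25.33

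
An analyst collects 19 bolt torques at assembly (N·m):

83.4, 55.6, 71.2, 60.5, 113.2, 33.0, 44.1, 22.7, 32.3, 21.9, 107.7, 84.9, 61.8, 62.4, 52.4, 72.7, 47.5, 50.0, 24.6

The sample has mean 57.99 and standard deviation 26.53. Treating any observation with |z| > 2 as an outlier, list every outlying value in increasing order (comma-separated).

Cutoffs at x̄ ± 2s: 57.99 ± 2·26.53 = [4.93, 111.05].
113.2: z = 2.08, |z| > 2 → outlier.
Every other value lies within [4.93, 111.05].

113.2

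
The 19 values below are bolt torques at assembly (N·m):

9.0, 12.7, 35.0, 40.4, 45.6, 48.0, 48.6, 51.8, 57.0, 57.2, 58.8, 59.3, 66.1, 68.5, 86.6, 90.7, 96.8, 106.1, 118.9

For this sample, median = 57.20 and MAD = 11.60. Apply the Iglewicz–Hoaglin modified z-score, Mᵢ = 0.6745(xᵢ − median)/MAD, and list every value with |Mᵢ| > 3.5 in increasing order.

|Mᵢ| > 3.5 ⇔ |xᵢ − 57.20| > 3.5·11.60/0.6745 = 60.19.
So outliers lie outside [-2.99, 117.39].
118.9: M = 3.59 → outlier.

118.9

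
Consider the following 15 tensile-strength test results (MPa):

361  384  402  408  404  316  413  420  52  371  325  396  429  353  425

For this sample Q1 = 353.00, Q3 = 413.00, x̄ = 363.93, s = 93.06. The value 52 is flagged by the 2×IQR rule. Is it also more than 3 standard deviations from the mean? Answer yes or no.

z = (52 − 363.93) / 93.06 = -3.35.
|z| = 3.35 > 3.

yes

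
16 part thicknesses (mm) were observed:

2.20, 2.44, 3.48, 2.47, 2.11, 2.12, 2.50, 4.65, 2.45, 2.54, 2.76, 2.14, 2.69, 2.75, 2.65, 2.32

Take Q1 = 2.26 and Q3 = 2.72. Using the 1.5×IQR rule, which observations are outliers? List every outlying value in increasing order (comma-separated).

IQR = Q3 − Q1 = 2.72 − 2.26 = 0.46.
Lower fence = Q1 − 1.5·IQR = 2.26 − 0.69 = 1.57.
Upper fence = Q3 + 1.5·IQR = 2.72 + 0.69 = 3.41.
3.48 > 3.41 → outlier.
4.65 > 3.41 → outlier.
All remaining values lie within [1.57, 3.41].

3.48, 4.65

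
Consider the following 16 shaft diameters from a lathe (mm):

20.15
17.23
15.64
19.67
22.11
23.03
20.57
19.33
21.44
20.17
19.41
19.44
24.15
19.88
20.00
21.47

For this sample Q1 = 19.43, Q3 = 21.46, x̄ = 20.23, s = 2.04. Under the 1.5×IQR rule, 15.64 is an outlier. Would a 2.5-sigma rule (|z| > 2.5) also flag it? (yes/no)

no

z = (15.64 − 20.23) / 2.04 = -2.25.
|z| = 2.25 ≤ 2.5.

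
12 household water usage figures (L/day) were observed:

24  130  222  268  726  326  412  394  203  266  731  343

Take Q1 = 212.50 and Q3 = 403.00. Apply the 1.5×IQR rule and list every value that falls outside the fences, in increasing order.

IQR = Q3 − Q1 = 403.00 − 212.50 = 190.50.
Lower fence = Q1 − 1.5·IQR = 212.50 − 285.75 = -73.25.
Upper fence = Q3 + 1.5·IQR = 403.00 + 285.75 = 688.75.
726 > 688.75 → outlier.
731 > 688.75 → outlier.
All remaining values lie within [-73.25, 688.75].

726, 731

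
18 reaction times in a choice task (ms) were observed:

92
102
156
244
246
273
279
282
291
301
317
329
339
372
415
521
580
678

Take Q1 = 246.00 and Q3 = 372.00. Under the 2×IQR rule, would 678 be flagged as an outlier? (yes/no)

yes

IQR = Q3 − Q1 = 372.00 − 246.00 = 126.00.
Lower fence = Q1 − 2·IQR = 246.00 − 252.00 = -6.00.
Upper fence = Q3 + 2·IQR = 372.00 + 252.00 = 624.00.
678 lies above the upper fence.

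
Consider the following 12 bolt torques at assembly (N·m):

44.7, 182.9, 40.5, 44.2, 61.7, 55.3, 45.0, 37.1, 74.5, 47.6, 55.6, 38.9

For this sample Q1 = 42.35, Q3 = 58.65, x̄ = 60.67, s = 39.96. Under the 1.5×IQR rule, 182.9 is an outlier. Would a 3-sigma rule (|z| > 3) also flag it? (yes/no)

z = (182.9 − 60.67) / 39.96 = 3.06.
|z| = 3.06 > 3.

yes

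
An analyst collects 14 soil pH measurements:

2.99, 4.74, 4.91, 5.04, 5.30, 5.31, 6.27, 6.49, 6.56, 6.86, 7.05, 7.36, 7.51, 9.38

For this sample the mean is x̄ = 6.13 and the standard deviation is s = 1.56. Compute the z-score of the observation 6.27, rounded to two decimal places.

z = (6.27 − 6.13) / 1.56 = 0.09.

0.09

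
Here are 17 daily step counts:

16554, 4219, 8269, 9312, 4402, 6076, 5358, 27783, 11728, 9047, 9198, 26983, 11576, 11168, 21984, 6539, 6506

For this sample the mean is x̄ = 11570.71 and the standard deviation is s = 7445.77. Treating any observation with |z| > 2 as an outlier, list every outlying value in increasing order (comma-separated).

Cutoffs at x̄ ± 2s: 11570.71 ± 2·7445.77 = [-3320.83, 26462.25].
26983: z = 2.07, |z| > 2 → outlier.
27783: z = 2.18, |z| > 2 → outlier.
Every other value lies within [-3320.83, 26462.25].

26983, 27783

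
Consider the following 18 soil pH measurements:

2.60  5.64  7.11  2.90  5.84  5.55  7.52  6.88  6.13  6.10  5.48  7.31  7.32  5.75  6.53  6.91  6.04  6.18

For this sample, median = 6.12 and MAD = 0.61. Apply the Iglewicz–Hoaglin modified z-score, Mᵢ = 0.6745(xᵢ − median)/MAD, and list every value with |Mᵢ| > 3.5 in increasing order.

2.60, 2.90

|Mᵢ| > 3.5 ⇔ |xᵢ − 6.12| > 3.5·0.61/0.6745 = 3.17.
So outliers lie outside [2.95, 9.29].
2.60: M = -3.89 → outlier.
2.90: M = -3.56 → outlier.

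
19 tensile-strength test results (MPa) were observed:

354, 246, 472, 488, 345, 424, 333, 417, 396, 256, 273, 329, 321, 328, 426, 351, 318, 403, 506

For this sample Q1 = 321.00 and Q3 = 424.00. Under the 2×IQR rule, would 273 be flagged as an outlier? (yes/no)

no

IQR = Q3 − Q1 = 424.00 − 321.00 = 103.00.
Lower fence = Q1 − 2·IQR = 321.00 − 206.00 = 115.00.
Upper fence = Q3 + 2·IQR = 424.00 + 206.00 = 630.00.
273 lies within [115.00, 630.00].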